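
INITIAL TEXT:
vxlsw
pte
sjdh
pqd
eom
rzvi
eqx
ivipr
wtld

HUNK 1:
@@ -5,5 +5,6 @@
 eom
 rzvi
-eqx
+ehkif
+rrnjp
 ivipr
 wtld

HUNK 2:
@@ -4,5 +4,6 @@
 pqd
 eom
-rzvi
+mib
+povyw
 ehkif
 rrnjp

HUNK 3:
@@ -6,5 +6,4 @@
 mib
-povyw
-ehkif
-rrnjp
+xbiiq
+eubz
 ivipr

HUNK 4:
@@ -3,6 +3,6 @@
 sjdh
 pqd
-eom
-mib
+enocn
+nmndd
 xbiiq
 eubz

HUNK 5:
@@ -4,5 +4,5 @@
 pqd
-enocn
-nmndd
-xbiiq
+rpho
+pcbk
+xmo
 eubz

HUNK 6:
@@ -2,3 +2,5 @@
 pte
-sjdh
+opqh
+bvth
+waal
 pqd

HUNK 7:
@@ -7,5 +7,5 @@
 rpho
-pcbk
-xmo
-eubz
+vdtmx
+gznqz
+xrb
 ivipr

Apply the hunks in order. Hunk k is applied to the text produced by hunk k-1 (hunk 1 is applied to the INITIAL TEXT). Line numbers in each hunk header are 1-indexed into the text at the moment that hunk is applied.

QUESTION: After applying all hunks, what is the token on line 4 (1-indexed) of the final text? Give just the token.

Answer: bvth

Derivation:
Hunk 1: at line 5 remove [eqx] add [ehkif,rrnjp] -> 10 lines: vxlsw pte sjdh pqd eom rzvi ehkif rrnjp ivipr wtld
Hunk 2: at line 4 remove [rzvi] add [mib,povyw] -> 11 lines: vxlsw pte sjdh pqd eom mib povyw ehkif rrnjp ivipr wtld
Hunk 3: at line 6 remove [povyw,ehkif,rrnjp] add [xbiiq,eubz] -> 10 lines: vxlsw pte sjdh pqd eom mib xbiiq eubz ivipr wtld
Hunk 4: at line 3 remove [eom,mib] add [enocn,nmndd] -> 10 lines: vxlsw pte sjdh pqd enocn nmndd xbiiq eubz ivipr wtld
Hunk 5: at line 4 remove [enocn,nmndd,xbiiq] add [rpho,pcbk,xmo] -> 10 lines: vxlsw pte sjdh pqd rpho pcbk xmo eubz ivipr wtld
Hunk 6: at line 2 remove [sjdh] add [opqh,bvth,waal] -> 12 lines: vxlsw pte opqh bvth waal pqd rpho pcbk xmo eubz ivipr wtld
Hunk 7: at line 7 remove [pcbk,xmo,eubz] add [vdtmx,gznqz,xrb] -> 12 lines: vxlsw pte opqh bvth waal pqd rpho vdtmx gznqz xrb ivipr wtld
Final line 4: bvth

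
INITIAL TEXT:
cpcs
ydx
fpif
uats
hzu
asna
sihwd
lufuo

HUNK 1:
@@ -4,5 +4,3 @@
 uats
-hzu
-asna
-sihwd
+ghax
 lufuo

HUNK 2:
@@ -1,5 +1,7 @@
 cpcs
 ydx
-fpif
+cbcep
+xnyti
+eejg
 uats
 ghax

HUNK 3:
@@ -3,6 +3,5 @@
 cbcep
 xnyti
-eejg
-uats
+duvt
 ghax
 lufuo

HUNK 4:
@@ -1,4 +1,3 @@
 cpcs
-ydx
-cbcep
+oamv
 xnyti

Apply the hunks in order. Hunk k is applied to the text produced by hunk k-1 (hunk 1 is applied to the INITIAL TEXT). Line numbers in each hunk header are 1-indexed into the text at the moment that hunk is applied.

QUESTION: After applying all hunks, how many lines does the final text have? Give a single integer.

Answer: 6

Derivation:
Hunk 1: at line 4 remove [hzu,asna,sihwd] add [ghax] -> 6 lines: cpcs ydx fpif uats ghax lufuo
Hunk 2: at line 1 remove [fpif] add [cbcep,xnyti,eejg] -> 8 lines: cpcs ydx cbcep xnyti eejg uats ghax lufuo
Hunk 3: at line 3 remove [eejg,uats] add [duvt] -> 7 lines: cpcs ydx cbcep xnyti duvt ghax lufuo
Hunk 4: at line 1 remove [ydx,cbcep] add [oamv] -> 6 lines: cpcs oamv xnyti duvt ghax lufuo
Final line count: 6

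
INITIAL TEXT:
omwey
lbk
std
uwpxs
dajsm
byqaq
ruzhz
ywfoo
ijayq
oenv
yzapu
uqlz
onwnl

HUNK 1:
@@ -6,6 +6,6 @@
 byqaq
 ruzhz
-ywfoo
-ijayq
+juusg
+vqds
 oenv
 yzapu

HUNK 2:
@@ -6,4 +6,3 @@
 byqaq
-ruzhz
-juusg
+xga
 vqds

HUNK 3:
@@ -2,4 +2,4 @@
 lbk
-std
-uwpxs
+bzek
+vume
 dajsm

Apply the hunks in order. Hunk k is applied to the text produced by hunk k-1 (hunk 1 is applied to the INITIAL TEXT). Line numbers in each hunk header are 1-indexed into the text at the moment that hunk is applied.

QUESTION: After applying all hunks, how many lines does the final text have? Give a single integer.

Hunk 1: at line 6 remove [ywfoo,ijayq] add [juusg,vqds] -> 13 lines: omwey lbk std uwpxs dajsm byqaq ruzhz juusg vqds oenv yzapu uqlz onwnl
Hunk 2: at line 6 remove [ruzhz,juusg] add [xga] -> 12 lines: omwey lbk std uwpxs dajsm byqaq xga vqds oenv yzapu uqlz onwnl
Hunk 3: at line 2 remove [std,uwpxs] add [bzek,vume] -> 12 lines: omwey lbk bzek vume dajsm byqaq xga vqds oenv yzapu uqlz onwnl
Final line count: 12

Answer: 12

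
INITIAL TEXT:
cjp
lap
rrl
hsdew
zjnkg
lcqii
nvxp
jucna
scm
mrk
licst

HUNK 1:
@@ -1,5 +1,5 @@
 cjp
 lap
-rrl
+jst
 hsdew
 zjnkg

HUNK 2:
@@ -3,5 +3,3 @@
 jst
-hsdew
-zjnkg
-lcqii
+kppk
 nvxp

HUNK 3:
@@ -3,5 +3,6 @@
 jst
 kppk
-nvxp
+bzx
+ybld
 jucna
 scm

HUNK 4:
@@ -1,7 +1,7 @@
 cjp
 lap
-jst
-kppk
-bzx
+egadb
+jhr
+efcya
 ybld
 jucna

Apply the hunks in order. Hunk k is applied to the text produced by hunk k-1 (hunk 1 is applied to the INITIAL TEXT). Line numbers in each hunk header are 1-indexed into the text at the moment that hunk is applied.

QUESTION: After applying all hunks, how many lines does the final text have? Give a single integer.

Answer: 10

Derivation:
Hunk 1: at line 1 remove [rrl] add [jst] -> 11 lines: cjp lap jst hsdew zjnkg lcqii nvxp jucna scm mrk licst
Hunk 2: at line 3 remove [hsdew,zjnkg,lcqii] add [kppk] -> 9 lines: cjp lap jst kppk nvxp jucna scm mrk licst
Hunk 3: at line 3 remove [nvxp] add [bzx,ybld] -> 10 lines: cjp lap jst kppk bzx ybld jucna scm mrk licst
Hunk 4: at line 1 remove [jst,kppk,bzx] add [egadb,jhr,efcya] -> 10 lines: cjp lap egadb jhr efcya ybld jucna scm mrk licst
Final line count: 10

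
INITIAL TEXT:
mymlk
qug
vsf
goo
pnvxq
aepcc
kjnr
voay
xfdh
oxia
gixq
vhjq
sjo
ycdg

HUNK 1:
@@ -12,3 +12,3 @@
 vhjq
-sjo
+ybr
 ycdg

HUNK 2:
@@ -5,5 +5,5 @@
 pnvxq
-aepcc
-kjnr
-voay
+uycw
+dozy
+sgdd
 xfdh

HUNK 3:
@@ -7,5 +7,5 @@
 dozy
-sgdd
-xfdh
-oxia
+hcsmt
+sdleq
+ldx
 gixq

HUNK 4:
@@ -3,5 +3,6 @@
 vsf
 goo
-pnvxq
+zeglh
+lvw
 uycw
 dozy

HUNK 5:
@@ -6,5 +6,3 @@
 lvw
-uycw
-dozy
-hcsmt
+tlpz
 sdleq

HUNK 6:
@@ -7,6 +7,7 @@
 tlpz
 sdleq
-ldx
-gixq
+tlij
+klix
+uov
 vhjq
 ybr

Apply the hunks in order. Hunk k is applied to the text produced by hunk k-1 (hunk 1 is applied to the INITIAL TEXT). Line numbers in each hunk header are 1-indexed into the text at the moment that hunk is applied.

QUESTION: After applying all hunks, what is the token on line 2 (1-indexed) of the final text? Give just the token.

Hunk 1: at line 12 remove [sjo] add [ybr] -> 14 lines: mymlk qug vsf goo pnvxq aepcc kjnr voay xfdh oxia gixq vhjq ybr ycdg
Hunk 2: at line 5 remove [aepcc,kjnr,voay] add [uycw,dozy,sgdd] -> 14 lines: mymlk qug vsf goo pnvxq uycw dozy sgdd xfdh oxia gixq vhjq ybr ycdg
Hunk 3: at line 7 remove [sgdd,xfdh,oxia] add [hcsmt,sdleq,ldx] -> 14 lines: mymlk qug vsf goo pnvxq uycw dozy hcsmt sdleq ldx gixq vhjq ybr ycdg
Hunk 4: at line 3 remove [pnvxq] add [zeglh,lvw] -> 15 lines: mymlk qug vsf goo zeglh lvw uycw dozy hcsmt sdleq ldx gixq vhjq ybr ycdg
Hunk 5: at line 6 remove [uycw,dozy,hcsmt] add [tlpz] -> 13 lines: mymlk qug vsf goo zeglh lvw tlpz sdleq ldx gixq vhjq ybr ycdg
Hunk 6: at line 7 remove [ldx,gixq] add [tlij,klix,uov] -> 14 lines: mymlk qug vsf goo zeglh lvw tlpz sdleq tlij klix uov vhjq ybr ycdg
Final line 2: qug

Answer: qug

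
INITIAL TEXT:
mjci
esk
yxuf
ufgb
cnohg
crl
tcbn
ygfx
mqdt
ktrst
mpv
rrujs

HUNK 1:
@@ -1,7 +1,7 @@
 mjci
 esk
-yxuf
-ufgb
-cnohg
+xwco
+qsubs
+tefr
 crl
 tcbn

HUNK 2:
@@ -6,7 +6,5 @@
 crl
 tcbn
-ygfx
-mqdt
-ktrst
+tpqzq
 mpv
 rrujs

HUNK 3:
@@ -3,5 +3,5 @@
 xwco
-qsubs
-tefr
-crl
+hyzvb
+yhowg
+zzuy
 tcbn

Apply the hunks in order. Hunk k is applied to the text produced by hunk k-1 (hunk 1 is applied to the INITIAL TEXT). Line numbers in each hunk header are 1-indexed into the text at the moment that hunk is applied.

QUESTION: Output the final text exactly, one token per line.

Hunk 1: at line 1 remove [yxuf,ufgb,cnohg] add [xwco,qsubs,tefr] -> 12 lines: mjci esk xwco qsubs tefr crl tcbn ygfx mqdt ktrst mpv rrujs
Hunk 2: at line 6 remove [ygfx,mqdt,ktrst] add [tpqzq] -> 10 lines: mjci esk xwco qsubs tefr crl tcbn tpqzq mpv rrujs
Hunk 3: at line 3 remove [qsubs,tefr,crl] add [hyzvb,yhowg,zzuy] -> 10 lines: mjci esk xwco hyzvb yhowg zzuy tcbn tpqzq mpv rrujs

Answer: mjci
esk
xwco
hyzvb
yhowg
zzuy
tcbn
tpqzq
mpv
rrujs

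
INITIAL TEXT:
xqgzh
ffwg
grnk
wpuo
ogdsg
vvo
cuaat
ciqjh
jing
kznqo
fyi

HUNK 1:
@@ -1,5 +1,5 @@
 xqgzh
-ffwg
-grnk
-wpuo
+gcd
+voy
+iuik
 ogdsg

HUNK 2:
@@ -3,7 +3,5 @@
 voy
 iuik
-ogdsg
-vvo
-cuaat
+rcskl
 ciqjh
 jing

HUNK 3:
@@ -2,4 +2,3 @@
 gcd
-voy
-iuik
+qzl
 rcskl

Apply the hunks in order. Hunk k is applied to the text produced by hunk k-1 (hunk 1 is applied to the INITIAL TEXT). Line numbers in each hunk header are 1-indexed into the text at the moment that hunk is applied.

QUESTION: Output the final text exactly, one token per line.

Hunk 1: at line 1 remove [ffwg,grnk,wpuo] add [gcd,voy,iuik] -> 11 lines: xqgzh gcd voy iuik ogdsg vvo cuaat ciqjh jing kznqo fyi
Hunk 2: at line 3 remove [ogdsg,vvo,cuaat] add [rcskl] -> 9 lines: xqgzh gcd voy iuik rcskl ciqjh jing kznqo fyi
Hunk 3: at line 2 remove [voy,iuik] add [qzl] -> 8 lines: xqgzh gcd qzl rcskl ciqjh jing kznqo fyi

Answer: xqgzh
gcd
qzl
rcskl
ciqjh
jing
kznqo
fyi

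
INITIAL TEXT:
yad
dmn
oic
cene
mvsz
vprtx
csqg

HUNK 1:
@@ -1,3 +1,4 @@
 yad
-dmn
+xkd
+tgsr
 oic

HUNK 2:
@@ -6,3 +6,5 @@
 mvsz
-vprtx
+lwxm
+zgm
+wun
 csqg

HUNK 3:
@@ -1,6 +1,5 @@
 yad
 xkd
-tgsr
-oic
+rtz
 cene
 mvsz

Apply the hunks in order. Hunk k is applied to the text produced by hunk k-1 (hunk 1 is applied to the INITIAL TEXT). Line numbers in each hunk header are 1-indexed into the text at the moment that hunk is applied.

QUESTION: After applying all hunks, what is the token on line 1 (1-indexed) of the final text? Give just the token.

Hunk 1: at line 1 remove [dmn] add [xkd,tgsr] -> 8 lines: yad xkd tgsr oic cene mvsz vprtx csqg
Hunk 2: at line 6 remove [vprtx] add [lwxm,zgm,wun] -> 10 lines: yad xkd tgsr oic cene mvsz lwxm zgm wun csqg
Hunk 3: at line 1 remove [tgsr,oic] add [rtz] -> 9 lines: yad xkd rtz cene mvsz lwxm zgm wun csqg
Final line 1: yad

Answer: yad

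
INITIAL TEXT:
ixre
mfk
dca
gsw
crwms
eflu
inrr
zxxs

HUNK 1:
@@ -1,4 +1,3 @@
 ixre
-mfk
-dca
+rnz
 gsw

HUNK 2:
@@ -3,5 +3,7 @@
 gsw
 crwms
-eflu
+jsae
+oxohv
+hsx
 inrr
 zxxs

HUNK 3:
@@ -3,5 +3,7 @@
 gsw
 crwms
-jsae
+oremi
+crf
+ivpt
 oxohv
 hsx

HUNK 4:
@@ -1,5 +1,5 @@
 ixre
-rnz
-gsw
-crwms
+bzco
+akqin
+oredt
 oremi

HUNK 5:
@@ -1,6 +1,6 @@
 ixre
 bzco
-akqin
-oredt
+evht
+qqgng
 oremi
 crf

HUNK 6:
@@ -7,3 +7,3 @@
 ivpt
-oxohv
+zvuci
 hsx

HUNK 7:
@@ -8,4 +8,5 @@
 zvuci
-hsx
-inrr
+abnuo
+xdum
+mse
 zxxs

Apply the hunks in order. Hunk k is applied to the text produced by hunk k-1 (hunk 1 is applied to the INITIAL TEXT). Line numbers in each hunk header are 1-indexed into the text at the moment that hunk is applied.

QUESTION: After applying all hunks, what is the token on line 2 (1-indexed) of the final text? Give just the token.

Answer: bzco

Derivation:
Hunk 1: at line 1 remove [mfk,dca] add [rnz] -> 7 lines: ixre rnz gsw crwms eflu inrr zxxs
Hunk 2: at line 3 remove [eflu] add [jsae,oxohv,hsx] -> 9 lines: ixre rnz gsw crwms jsae oxohv hsx inrr zxxs
Hunk 3: at line 3 remove [jsae] add [oremi,crf,ivpt] -> 11 lines: ixre rnz gsw crwms oremi crf ivpt oxohv hsx inrr zxxs
Hunk 4: at line 1 remove [rnz,gsw,crwms] add [bzco,akqin,oredt] -> 11 lines: ixre bzco akqin oredt oremi crf ivpt oxohv hsx inrr zxxs
Hunk 5: at line 1 remove [akqin,oredt] add [evht,qqgng] -> 11 lines: ixre bzco evht qqgng oremi crf ivpt oxohv hsx inrr zxxs
Hunk 6: at line 7 remove [oxohv] add [zvuci] -> 11 lines: ixre bzco evht qqgng oremi crf ivpt zvuci hsx inrr zxxs
Hunk 7: at line 8 remove [hsx,inrr] add [abnuo,xdum,mse] -> 12 lines: ixre bzco evht qqgng oremi crf ivpt zvuci abnuo xdum mse zxxs
Final line 2: bzco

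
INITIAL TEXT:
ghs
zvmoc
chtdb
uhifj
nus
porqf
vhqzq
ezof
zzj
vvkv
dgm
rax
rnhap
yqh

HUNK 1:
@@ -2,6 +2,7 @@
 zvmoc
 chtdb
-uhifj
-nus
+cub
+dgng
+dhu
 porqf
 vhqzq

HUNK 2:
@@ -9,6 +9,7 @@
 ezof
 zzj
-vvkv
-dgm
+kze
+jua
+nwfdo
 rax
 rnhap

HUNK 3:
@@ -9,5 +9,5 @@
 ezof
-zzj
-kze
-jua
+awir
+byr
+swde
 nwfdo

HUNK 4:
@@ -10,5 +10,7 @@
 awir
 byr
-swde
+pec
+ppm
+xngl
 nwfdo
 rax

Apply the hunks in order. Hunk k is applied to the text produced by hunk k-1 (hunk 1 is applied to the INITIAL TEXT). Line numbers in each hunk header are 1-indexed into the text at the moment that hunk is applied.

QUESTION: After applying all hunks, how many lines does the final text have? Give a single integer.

Hunk 1: at line 2 remove [uhifj,nus] add [cub,dgng,dhu] -> 15 lines: ghs zvmoc chtdb cub dgng dhu porqf vhqzq ezof zzj vvkv dgm rax rnhap yqh
Hunk 2: at line 9 remove [vvkv,dgm] add [kze,jua,nwfdo] -> 16 lines: ghs zvmoc chtdb cub dgng dhu porqf vhqzq ezof zzj kze jua nwfdo rax rnhap yqh
Hunk 3: at line 9 remove [zzj,kze,jua] add [awir,byr,swde] -> 16 lines: ghs zvmoc chtdb cub dgng dhu porqf vhqzq ezof awir byr swde nwfdo rax rnhap yqh
Hunk 4: at line 10 remove [swde] add [pec,ppm,xngl] -> 18 lines: ghs zvmoc chtdb cub dgng dhu porqf vhqzq ezof awir byr pec ppm xngl nwfdo rax rnhap yqh
Final line count: 18

Answer: 18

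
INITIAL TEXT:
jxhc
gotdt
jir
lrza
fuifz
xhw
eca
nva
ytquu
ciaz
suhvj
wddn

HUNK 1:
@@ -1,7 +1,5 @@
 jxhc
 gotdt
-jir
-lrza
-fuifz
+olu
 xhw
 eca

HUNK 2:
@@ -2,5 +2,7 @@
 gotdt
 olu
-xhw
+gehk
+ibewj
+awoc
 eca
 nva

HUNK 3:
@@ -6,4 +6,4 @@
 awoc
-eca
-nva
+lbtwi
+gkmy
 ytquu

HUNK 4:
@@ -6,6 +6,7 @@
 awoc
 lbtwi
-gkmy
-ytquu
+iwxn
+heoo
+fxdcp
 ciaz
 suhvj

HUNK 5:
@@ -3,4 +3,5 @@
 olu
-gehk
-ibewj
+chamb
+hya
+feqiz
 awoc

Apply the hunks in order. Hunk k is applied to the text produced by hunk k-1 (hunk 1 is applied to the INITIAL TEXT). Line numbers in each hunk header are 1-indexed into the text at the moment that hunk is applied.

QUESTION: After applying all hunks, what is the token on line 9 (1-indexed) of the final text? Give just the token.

Hunk 1: at line 1 remove [jir,lrza,fuifz] add [olu] -> 10 lines: jxhc gotdt olu xhw eca nva ytquu ciaz suhvj wddn
Hunk 2: at line 2 remove [xhw] add [gehk,ibewj,awoc] -> 12 lines: jxhc gotdt olu gehk ibewj awoc eca nva ytquu ciaz suhvj wddn
Hunk 3: at line 6 remove [eca,nva] add [lbtwi,gkmy] -> 12 lines: jxhc gotdt olu gehk ibewj awoc lbtwi gkmy ytquu ciaz suhvj wddn
Hunk 4: at line 6 remove [gkmy,ytquu] add [iwxn,heoo,fxdcp] -> 13 lines: jxhc gotdt olu gehk ibewj awoc lbtwi iwxn heoo fxdcp ciaz suhvj wddn
Hunk 5: at line 3 remove [gehk,ibewj] add [chamb,hya,feqiz] -> 14 lines: jxhc gotdt olu chamb hya feqiz awoc lbtwi iwxn heoo fxdcp ciaz suhvj wddn
Final line 9: iwxn

Answer: iwxn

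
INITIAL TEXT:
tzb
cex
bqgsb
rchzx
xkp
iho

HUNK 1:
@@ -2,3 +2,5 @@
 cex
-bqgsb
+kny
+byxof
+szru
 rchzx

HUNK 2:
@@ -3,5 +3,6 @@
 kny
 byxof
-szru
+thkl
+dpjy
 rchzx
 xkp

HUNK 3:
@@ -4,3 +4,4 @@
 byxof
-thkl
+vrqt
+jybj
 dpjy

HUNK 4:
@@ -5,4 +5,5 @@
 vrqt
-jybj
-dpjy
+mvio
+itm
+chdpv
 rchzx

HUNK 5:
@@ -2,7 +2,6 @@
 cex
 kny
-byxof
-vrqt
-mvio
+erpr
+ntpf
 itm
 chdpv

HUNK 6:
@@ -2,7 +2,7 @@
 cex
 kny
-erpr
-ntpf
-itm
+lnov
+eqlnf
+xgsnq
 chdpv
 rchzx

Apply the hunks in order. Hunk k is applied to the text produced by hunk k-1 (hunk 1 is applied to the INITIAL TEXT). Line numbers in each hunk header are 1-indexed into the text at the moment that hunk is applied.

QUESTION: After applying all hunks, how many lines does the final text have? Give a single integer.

Answer: 10

Derivation:
Hunk 1: at line 2 remove [bqgsb] add [kny,byxof,szru] -> 8 lines: tzb cex kny byxof szru rchzx xkp iho
Hunk 2: at line 3 remove [szru] add [thkl,dpjy] -> 9 lines: tzb cex kny byxof thkl dpjy rchzx xkp iho
Hunk 3: at line 4 remove [thkl] add [vrqt,jybj] -> 10 lines: tzb cex kny byxof vrqt jybj dpjy rchzx xkp iho
Hunk 4: at line 5 remove [jybj,dpjy] add [mvio,itm,chdpv] -> 11 lines: tzb cex kny byxof vrqt mvio itm chdpv rchzx xkp iho
Hunk 5: at line 2 remove [byxof,vrqt,mvio] add [erpr,ntpf] -> 10 lines: tzb cex kny erpr ntpf itm chdpv rchzx xkp iho
Hunk 6: at line 2 remove [erpr,ntpf,itm] add [lnov,eqlnf,xgsnq] -> 10 lines: tzb cex kny lnov eqlnf xgsnq chdpv rchzx xkp iho
Final line count: 10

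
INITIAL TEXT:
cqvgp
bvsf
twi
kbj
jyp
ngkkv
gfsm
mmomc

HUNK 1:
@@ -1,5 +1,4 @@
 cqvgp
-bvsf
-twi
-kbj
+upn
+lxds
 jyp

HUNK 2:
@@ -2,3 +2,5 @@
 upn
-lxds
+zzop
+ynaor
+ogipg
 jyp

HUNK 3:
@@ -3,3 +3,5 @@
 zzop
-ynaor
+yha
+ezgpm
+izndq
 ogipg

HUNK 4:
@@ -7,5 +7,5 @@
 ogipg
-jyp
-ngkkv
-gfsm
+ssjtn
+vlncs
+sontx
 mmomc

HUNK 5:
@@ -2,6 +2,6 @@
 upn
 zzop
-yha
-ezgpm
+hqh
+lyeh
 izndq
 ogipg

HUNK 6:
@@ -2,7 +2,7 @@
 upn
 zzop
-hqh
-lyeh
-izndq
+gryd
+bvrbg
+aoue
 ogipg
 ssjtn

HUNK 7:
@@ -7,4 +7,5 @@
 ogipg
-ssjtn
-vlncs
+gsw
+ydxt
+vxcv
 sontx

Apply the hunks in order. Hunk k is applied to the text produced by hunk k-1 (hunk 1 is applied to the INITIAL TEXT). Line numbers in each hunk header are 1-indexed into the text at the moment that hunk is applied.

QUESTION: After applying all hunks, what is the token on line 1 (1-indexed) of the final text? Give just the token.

Hunk 1: at line 1 remove [bvsf,twi,kbj] add [upn,lxds] -> 7 lines: cqvgp upn lxds jyp ngkkv gfsm mmomc
Hunk 2: at line 2 remove [lxds] add [zzop,ynaor,ogipg] -> 9 lines: cqvgp upn zzop ynaor ogipg jyp ngkkv gfsm mmomc
Hunk 3: at line 3 remove [ynaor] add [yha,ezgpm,izndq] -> 11 lines: cqvgp upn zzop yha ezgpm izndq ogipg jyp ngkkv gfsm mmomc
Hunk 4: at line 7 remove [jyp,ngkkv,gfsm] add [ssjtn,vlncs,sontx] -> 11 lines: cqvgp upn zzop yha ezgpm izndq ogipg ssjtn vlncs sontx mmomc
Hunk 5: at line 2 remove [yha,ezgpm] add [hqh,lyeh] -> 11 lines: cqvgp upn zzop hqh lyeh izndq ogipg ssjtn vlncs sontx mmomc
Hunk 6: at line 2 remove [hqh,lyeh,izndq] add [gryd,bvrbg,aoue] -> 11 lines: cqvgp upn zzop gryd bvrbg aoue ogipg ssjtn vlncs sontx mmomc
Hunk 7: at line 7 remove [ssjtn,vlncs] add [gsw,ydxt,vxcv] -> 12 lines: cqvgp upn zzop gryd bvrbg aoue ogipg gsw ydxt vxcv sontx mmomc
Final line 1: cqvgp

Answer: cqvgp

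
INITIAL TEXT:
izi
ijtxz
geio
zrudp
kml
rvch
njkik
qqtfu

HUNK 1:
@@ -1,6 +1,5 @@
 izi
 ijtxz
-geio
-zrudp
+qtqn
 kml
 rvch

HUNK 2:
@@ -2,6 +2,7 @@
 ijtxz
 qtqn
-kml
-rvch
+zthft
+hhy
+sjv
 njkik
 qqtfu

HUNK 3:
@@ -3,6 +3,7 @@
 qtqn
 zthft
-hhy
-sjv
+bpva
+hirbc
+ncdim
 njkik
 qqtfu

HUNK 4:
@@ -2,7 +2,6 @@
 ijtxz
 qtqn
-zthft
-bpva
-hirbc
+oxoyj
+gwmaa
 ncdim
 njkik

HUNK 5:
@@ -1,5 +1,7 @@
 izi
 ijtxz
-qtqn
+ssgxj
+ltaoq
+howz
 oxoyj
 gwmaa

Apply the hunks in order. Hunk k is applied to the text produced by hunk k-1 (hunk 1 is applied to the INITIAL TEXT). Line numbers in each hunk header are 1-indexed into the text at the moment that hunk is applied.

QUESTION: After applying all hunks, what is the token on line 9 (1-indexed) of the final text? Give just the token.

Answer: njkik

Derivation:
Hunk 1: at line 1 remove [geio,zrudp] add [qtqn] -> 7 lines: izi ijtxz qtqn kml rvch njkik qqtfu
Hunk 2: at line 2 remove [kml,rvch] add [zthft,hhy,sjv] -> 8 lines: izi ijtxz qtqn zthft hhy sjv njkik qqtfu
Hunk 3: at line 3 remove [hhy,sjv] add [bpva,hirbc,ncdim] -> 9 lines: izi ijtxz qtqn zthft bpva hirbc ncdim njkik qqtfu
Hunk 4: at line 2 remove [zthft,bpva,hirbc] add [oxoyj,gwmaa] -> 8 lines: izi ijtxz qtqn oxoyj gwmaa ncdim njkik qqtfu
Hunk 5: at line 1 remove [qtqn] add [ssgxj,ltaoq,howz] -> 10 lines: izi ijtxz ssgxj ltaoq howz oxoyj gwmaa ncdim njkik qqtfu
Final line 9: njkik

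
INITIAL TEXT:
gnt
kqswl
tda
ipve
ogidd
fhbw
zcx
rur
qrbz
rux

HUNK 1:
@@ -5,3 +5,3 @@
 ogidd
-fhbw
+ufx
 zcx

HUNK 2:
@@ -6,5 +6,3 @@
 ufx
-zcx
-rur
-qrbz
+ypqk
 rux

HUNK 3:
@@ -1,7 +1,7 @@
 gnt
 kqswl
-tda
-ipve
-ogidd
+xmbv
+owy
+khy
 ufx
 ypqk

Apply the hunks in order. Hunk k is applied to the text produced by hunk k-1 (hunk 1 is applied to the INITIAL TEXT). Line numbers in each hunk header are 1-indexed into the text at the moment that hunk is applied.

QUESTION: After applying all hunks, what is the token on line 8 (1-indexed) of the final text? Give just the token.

Hunk 1: at line 5 remove [fhbw] add [ufx] -> 10 lines: gnt kqswl tda ipve ogidd ufx zcx rur qrbz rux
Hunk 2: at line 6 remove [zcx,rur,qrbz] add [ypqk] -> 8 lines: gnt kqswl tda ipve ogidd ufx ypqk rux
Hunk 3: at line 1 remove [tda,ipve,ogidd] add [xmbv,owy,khy] -> 8 lines: gnt kqswl xmbv owy khy ufx ypqk rux
Final line 8: rux

Answer: rux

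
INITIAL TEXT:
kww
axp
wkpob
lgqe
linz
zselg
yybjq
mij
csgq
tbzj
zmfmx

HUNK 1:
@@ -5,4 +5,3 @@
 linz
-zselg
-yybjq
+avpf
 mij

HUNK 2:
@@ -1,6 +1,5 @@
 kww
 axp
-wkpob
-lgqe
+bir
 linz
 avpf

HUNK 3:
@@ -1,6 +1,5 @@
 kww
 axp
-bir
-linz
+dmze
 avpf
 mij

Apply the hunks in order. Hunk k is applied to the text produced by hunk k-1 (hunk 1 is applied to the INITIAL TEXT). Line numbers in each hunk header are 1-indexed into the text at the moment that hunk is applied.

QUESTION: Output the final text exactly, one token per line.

Hunk 1: at line 5 remove [zselg,yybjq] add [avpf] -> 10 lines: kww axp wkpob lgqe linz avpf mij csgq tbzj zmfmx
Hunk 2: at line 1 remove [wkpob,lgqe] add [bir] -> 9 lines: kww axp bir linz avpf mij csgq tbzj zmfmx
Hunk 3: at line 1 remove [bir,linz] add [dmze] -> 8 lines: kww axp dmze avpf mij csgq tbzj zmfmx

Answer: kww
axp
dmze
avpf
mij
csgq
tbzj
zmfmx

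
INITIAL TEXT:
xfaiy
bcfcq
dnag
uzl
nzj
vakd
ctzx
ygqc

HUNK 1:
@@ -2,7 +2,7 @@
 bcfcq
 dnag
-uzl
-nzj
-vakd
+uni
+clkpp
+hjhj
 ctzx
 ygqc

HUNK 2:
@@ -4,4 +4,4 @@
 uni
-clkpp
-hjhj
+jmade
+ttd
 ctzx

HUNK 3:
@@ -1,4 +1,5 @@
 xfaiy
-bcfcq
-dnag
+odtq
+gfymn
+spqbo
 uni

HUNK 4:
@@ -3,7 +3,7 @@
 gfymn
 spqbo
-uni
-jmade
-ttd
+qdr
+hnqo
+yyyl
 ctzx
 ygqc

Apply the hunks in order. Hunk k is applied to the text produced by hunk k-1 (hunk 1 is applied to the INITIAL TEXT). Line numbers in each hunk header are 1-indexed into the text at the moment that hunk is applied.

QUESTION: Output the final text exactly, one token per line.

Hunk 1: at line 2 remove [uzl,nzj,vakd] add [uni,clkpp,hjhj] -> 8 lines: xfaiy bcfcq dnag uni clkpp hjhj ctzx ygqc
Hunk 2: at line 4 remove [clkpp,hjhj] add [jmade,ttd] -> 8 lines: xfaiy bcfcq dnag uni jmade ttd ctzx ygqc
Hunk 3: at line 1 remove [bcfcq,dnag] add [odtq,gfymn,spqbo] -> 9 lines: xfaiy odtq gfymn spqbo uni jmade ttd ctzx ygqc
Hunk 4: at line 3 remove [uni,jmade,ttd] add [qdr,hnqo,yyyl] -> 9 lines: xfaiy odtq gfymn spqbo qdr hnqo yyyl ctzx ygqc

Answer: xfaiy
odtq
gfymn
spqbo
qdr
hnqo
yyyl
ctzx
ygqc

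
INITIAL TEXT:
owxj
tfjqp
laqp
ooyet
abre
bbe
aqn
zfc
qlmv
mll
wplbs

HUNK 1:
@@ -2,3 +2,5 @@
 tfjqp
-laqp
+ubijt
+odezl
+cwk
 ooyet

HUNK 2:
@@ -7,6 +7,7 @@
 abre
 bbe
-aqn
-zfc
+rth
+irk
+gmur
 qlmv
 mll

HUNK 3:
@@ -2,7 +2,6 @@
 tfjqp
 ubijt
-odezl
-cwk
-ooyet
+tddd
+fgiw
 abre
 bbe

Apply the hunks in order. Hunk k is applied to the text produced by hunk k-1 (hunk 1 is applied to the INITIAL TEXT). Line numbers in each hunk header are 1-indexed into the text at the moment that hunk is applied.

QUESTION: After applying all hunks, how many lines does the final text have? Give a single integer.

Answer: 13

Derivation:
Hunk 1: at line 2 remove [laqp] add [ubijt,odezl,cwk] -> 13 lines: owxj tfjqp ubijt odezl cwk ooyet abre bbe aqn zfc qlmv mll wplbs
Hunk 2: at line 7 remove [aqn,zfc] add [rth,irk,gmur] -> 14 lines: owxj tfjqp ubijt odezl cwk ooyet abre bbe rth irk gmur qlmv mll wplbs
Hunk 3: at line 2 remove [odezl,cwk,ooyet] add [tddd,fgiw] -> 13 lines: owxj tfjqp ubijt tddd fgiw abre bbe rth irk gmur qlmv mll wplbs
Final line count: 13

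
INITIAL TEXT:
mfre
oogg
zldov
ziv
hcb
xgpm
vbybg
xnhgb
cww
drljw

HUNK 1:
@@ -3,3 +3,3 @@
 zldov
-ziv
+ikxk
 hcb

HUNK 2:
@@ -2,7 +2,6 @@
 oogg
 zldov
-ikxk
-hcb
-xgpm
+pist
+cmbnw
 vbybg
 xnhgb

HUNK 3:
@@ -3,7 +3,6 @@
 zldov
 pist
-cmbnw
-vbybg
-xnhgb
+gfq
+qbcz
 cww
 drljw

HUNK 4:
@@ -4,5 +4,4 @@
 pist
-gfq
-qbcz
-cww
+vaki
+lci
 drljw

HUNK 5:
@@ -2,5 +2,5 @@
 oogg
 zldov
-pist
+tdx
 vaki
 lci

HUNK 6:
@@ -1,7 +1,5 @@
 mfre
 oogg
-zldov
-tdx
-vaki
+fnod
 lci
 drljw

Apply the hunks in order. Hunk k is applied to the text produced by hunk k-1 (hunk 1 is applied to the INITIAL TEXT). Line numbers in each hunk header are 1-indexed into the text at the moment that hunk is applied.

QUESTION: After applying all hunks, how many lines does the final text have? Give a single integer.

Hunk 1: at line 3 remove [ziv] add [ikxk] -> 10 lines: mfre oogg zldov ikxk hcb xgpm vbybg xnhgb cww drljw
Hunk 2: at line 2 remove [ikxk,hcb,xgpm] add [pist,cmbnw] -> 9 lines: mfre oogg zldov pist cmbnw vbybg xnhgb cww drljw
Hunk 3: at line 3 remove [cmbnw,vbybg,xnhgb] add [gfq,qbcz] -> 8 lines: mfre oogg zldov pist gfq qbcz cww drljw
Hunk 4: at line 4 remove [gfq,qbcz,cww] add [vaki,lci] -> 7 lines: mfre oogg zldov pist vaki lci drljw
Hunk 5: at line 2 remove [pist] add [tdx] -> 7 lines: mfre oogg zldov tdx vaki lci drljw
Hunk 6: at line 1 remove [zldov,tdx,vaki] add [fnod] -> 5 lines: mfre oogg fnod lci drljw
Final line count: 5

Answer: 5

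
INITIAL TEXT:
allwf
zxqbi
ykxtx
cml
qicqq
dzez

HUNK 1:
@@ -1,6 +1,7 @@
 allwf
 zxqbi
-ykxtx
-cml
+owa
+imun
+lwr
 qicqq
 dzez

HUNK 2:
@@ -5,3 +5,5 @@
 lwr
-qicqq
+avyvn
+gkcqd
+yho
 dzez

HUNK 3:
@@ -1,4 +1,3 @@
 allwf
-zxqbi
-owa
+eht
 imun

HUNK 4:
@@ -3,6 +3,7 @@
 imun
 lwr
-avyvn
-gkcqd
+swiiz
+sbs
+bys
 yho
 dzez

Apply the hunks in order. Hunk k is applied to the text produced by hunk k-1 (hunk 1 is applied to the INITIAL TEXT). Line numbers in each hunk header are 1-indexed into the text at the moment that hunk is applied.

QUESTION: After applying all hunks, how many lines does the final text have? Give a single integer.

Hunk 1: at line 1 remove [ykxtx,cml] add [owa,imun,lwr] -> 7 lines: allwf zxqbi owa imun lwr qicqq dzez
Hunk 2: at line 5 remove [qicqq] add [avyvn,gkcqd,yho] -> 9 lines: allwf zxqbi owa imun lwr avyvn gkcqd yho dzez
Hunk 3: at line 1 remove [zxqbi,owa] add [eht] -> 8 lines: allwf eht imun lwr avyvn gkcqd yho dzez
Hunk 4: at line 3 remove [avyvn,gkcqd] add [swiiz,sbs,bys] -> 9 lines: allwf eht imun lwr swiiz sbs bys yho dzez
Final line count: 9

Answer: 9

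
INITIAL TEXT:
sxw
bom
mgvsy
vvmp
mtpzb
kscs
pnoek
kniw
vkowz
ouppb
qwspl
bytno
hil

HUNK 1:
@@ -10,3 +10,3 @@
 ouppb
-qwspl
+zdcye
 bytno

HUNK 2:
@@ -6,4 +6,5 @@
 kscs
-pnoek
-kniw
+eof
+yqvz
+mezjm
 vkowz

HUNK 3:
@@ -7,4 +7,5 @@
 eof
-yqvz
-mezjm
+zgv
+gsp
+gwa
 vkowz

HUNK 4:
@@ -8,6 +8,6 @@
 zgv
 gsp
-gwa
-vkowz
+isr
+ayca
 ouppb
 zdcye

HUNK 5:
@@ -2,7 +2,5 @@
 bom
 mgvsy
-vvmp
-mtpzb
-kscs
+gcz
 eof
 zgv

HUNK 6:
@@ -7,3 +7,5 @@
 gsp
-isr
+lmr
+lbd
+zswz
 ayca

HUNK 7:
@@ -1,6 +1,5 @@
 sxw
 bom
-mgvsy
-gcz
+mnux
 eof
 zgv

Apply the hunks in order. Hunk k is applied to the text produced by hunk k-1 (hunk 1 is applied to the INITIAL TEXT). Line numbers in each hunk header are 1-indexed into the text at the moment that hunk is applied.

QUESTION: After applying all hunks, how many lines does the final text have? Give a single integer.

Answer: 14

Derivation:
Hunk 1: at line 10 remove [qwspl] add [zdcye] -> 13 lines: sxw bom mgvsy vvmp mtpzb kscs pnoek kniw vkowz ouppb zdcye bytno hil
Hunk 2: at line 6 remove [pnoek,kniw] add [eof,yqvz,mezjm] -> 14 lines: sxw bom mgvsy vvmp mtpzb kscs eof yqvz mezjm vkowz ouppb zdcye bytno hil
Hunk 3: at line 7 remove [yqvz,mezjm] add [zgv,gsp,gwa] -> 15 lines: sxw bom mgvsy vvmp mtpzb kscs eof zgv gsp gwa vkowz ouppb zdcye bytno hil
Hunk 4: at line 8 remove [gwa,vkowz] add [isr,ayca] -> 15 lines: sxw bom mgvsy vvmp mtpzb kscs eof zgv gsp isr ayca ouppb zdcye bytno hil
Hunk 5: at line 2 remove [vvmp,mtpzb,kscs] add [gcz] -> 13 lines: sxw bom mgvsy gcz eof zgv gsp isr ayca ouppb zdcye bytno hil
Hunk 6: at line 7 remove [isr] add [lmr,lbd,zswz] -> 15 lines: sxw bom mgvsy gcz eof zgv gsp lmr lbd zswz ayca ouppb zdcye bytno hil
Hunk 7: at line 1 remove [mgvsy,gcz] add [mnux] -> 14 lines: sxw bom mnux eof zgv gsp lmr lbd zswz ayca ouppb zdcye bytno hil
Final line count: 14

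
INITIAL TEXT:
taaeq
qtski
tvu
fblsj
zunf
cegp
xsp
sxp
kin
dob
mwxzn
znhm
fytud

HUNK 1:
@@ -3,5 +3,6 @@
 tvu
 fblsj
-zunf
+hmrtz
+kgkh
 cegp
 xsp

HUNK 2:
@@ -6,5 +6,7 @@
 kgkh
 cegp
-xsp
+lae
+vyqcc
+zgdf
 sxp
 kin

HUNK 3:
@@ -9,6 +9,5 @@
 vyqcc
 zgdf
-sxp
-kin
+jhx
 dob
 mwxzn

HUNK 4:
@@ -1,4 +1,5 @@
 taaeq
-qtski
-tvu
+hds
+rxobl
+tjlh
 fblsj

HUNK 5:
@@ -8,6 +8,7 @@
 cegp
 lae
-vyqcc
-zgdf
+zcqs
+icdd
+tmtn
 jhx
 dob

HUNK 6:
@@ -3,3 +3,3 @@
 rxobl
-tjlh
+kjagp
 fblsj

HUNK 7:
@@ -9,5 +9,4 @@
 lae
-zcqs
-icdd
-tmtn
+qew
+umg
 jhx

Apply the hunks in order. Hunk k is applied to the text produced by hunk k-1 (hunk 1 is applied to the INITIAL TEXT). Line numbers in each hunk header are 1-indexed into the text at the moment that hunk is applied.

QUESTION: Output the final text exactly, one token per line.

Hunk 1: at line 3 remove [zunf] add [hmrtz,kgkh] -> 14 lines: taaeq qtski tvu fblsj hmrtz kgkh cegp xsp sxp kin dob mwxzn znhm fytud
Hunk 2: at line 6 remove [xsp] add [lae,vyqcc,zgdf] -> 16 lines: taaeq qtski tvu fblsj hmrtz kgkh cegp lae vyqcc zgdf sxp kin dob mwxzn znhm fytud
Hunk 3: at line 9 remove [sxp,kin] add [jhx] -> 15 lines: taaeq qtski tvu fblsj hmrtz kgkh cegp lae vyqcc zgdf jhx dob mwxzn znhm fytud
Hunk 4: at line 1 remove [qtski,tvu] add [hds,rxobl,tjlh] -> 16 lines: taaeq hds rxobl tjlh fblsj hmrtz kgkh cegp lae vyqcc zgdf jhx dob mwxzn znhm fytud
Hunk 5: at line 8 remove [vyqcc,zgdf] add [zcqs,icdd,tmtn] -> 17 lines: taaeq hds rxobl tjlh fblsj hmrtz kgkh cegp lae zcqs icdd tmtn jhx dob mwxzn znhm fytud
Hunk 6: at line 3 remove [tjlh] add [kjagp] -> 17 lines: taaeq hds rxobl kjagp fblsj hmrtz kgkh cegp lae zcqs icdd tmtn jhx dob mwxzn znhm fytud
Hunk 7: at line 9 remove [zcqs,icdd,tmtn] add [qew,umg] -> 16 lines: taaeq hds rxobl kjagp fblsj hmrtz kgkh cegp lae qew umg jhx dob mwxzn znhm fytud

Answer: taaeq
hds
rxobl
kjagp
fblsj
hmrtz
kgkh
cegp
lae
qew
umg
jhx
dob
mwxzn
znhm
fytud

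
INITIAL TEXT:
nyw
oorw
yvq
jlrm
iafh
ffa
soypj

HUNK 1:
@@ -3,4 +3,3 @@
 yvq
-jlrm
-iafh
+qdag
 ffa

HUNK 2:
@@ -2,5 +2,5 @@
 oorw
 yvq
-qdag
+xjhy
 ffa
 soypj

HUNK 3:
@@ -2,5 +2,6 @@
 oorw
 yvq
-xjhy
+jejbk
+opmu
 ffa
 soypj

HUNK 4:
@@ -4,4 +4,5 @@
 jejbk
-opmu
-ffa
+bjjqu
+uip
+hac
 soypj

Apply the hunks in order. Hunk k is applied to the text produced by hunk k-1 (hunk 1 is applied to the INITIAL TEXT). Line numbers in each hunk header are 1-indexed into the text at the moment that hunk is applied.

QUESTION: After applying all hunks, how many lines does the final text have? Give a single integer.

Answer: 8

Derivation:
Hunk 1: at line 3 remove [jlrm,iafh] add [qdag] -> 6 lines: nyw oorw yvq qdag ffa soypj
Hunk 2: at line 2 remove [qdag] add [xjhy] -> 6 lines: nyw oorw yvq xjhy ffa soypj
Hunk 3: at line 2 remove [xjhy] add [jejbk,opmu] -> 7 lines: nyw oorw yvq jejbk opmu ffa soypj
Hunk 4: at line 4 remove [opmu,ffa] add [bjjqu,uip,hac] -> 8 lines: nyw oorw yvq jejbk bjjqu uip hac soypj
Final line count: 8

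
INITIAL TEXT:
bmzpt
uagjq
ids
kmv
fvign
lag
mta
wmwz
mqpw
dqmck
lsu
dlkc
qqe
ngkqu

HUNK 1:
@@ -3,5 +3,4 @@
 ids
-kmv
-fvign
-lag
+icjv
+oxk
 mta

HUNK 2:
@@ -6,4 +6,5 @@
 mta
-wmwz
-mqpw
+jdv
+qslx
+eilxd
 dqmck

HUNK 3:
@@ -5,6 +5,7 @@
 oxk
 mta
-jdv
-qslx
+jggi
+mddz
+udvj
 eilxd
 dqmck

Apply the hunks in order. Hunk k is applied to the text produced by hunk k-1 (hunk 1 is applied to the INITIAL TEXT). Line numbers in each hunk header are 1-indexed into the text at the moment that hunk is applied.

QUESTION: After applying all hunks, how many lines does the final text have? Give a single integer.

Answer: 15

Derivation:
Hunk 1: at line 3 remove [kmv,fvign,lag] add [icjv,oxk] -> 13 lines: bmzpt uagjq ids icjv oxk mta wmwz mqpw dqmck lsu dlkc qqe ngkqu
Hunk 2: at line 6 remove [wmwz,mqpw] add [jdv,qslx,eilxd] -> 14 lines: bmzpt uagjq ids icjv oxk mta jdv qslx eilxd dqmck lsu dlkc qqe ngkqu
Hunk 3: at line 5 remove [jdv,qslx] add [jggi,mddz,udvj] -> 15 lines: bmzpt uagjq ids icjv oxk mta jggi mddz udvj eilxd dqmck lsu dlkc qqe ngkqu
Final line count: 15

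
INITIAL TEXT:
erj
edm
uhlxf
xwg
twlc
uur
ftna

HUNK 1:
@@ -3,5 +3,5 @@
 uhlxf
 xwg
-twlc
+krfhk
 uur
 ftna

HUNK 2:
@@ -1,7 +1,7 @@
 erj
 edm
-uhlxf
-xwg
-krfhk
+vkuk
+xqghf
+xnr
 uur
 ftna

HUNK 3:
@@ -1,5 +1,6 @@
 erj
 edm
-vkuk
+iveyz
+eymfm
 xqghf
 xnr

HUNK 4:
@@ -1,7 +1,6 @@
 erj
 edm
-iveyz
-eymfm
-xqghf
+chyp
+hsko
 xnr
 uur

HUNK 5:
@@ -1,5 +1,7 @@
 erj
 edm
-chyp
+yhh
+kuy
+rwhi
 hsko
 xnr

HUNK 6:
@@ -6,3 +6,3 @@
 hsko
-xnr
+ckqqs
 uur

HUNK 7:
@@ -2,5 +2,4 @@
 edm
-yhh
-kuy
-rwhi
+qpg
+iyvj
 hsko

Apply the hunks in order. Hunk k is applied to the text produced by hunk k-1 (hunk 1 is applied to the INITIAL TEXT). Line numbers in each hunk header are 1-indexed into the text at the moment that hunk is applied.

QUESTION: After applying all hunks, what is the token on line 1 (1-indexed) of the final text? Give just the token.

Answer: erj

Derivation:
Hunk 1: at line 3 remove [twlc] add [krfhk] -> 7 lines: erj edm uhlxf xwg krfhk uur ftna
Hunk 2: at line 1 remove [uhlxf,xwg,krfhk] add [vkuk,xqghf,xnr] -> 7 lines: erj edm vkuk xqghf xnr uur ftna
Hunk 3: at line 1 remove [vkuk] add [iveyz,eymfm] -> 8 lines: erj edm iveyz eymfm xqghf xnr uur ftna
Hunk 4: at line 1 remove [iveyz,eymfm,xqghf] add [chyp,hsko] -> 7 lines: erj edm chyp hsko xnr uur ftna
Hunk 5: at line 1 remove [chyp] add [yhh,kuy,rwhi] -> 9 lines: erj edm yhh kuy rwhi hsko xnr uur ftna
Hunk 6: at line 6 remove [xnr] add [ckqqs] -> 9 lines: erj edm yhh kuy rwhi hsko ckqqs uur ftna
Hunk 7: at line 2 remove [yhh,kuy,rwhi] add [qpg,iyvj] -> 8 lines: erj edm qpg iyvj hsko ckqqs uur ftna
Final line 1: erj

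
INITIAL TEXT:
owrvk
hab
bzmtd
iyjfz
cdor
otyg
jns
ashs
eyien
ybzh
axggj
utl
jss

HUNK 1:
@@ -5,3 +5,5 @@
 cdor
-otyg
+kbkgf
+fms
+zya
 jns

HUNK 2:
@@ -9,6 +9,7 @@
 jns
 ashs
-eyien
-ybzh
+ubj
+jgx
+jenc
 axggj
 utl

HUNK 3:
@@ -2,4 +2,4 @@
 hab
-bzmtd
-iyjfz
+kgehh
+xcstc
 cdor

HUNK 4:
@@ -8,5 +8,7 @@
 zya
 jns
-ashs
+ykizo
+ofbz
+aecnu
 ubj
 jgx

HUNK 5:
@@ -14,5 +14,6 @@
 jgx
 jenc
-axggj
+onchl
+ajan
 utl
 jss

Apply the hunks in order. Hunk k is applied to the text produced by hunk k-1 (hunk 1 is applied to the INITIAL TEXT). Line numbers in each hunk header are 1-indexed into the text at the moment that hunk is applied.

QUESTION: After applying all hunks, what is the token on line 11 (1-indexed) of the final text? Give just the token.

Answer: ofbz

Derivation:
Hunk 1: at line 5 remove [otyg] add [kbkgf,fms,zya] -> 15 lines: owrvk hab bzmtd iyjfz cdor kbkgf fms zya jns ashs eyien ybzh axggj utl jss
Hunk 2: at line 9 remove [eyien,ybzh] add [ubj,jgx,jenc] -> 16 lines: owrvk hab bzmtd iyjfz cdor kbkgf fms zya jns ashs ubj jgx jenc axggj utl jss
Hunk 3: at line 2 remove [bzmtd,iyjfz] add [kgehh,xcstc] -> 16 lines: owrvk hab kgehh xcstc cdor kbkgf fms zya jns ashs ubj jgx jenc axggj utl jss
Hunk 4: at line 8 remove [ashs] add [ykizo,ofbz,aecnu] -> 18 lines: owrvk hab kgehh xcstc cdor kbkgf fms zya jns ykizo ofbz aecnu ubj jgx jenc axggj utl jss
Hunk 5: at line 14 remove [axggj] add [onchl,ajan] -> 19 lines: owrvk hab kgehh xcstc cdor kbkgf fms zya jns ykizo ofbz aecnu ubj jgx jenc onchl ajan utl jss
Final line 11: ofbz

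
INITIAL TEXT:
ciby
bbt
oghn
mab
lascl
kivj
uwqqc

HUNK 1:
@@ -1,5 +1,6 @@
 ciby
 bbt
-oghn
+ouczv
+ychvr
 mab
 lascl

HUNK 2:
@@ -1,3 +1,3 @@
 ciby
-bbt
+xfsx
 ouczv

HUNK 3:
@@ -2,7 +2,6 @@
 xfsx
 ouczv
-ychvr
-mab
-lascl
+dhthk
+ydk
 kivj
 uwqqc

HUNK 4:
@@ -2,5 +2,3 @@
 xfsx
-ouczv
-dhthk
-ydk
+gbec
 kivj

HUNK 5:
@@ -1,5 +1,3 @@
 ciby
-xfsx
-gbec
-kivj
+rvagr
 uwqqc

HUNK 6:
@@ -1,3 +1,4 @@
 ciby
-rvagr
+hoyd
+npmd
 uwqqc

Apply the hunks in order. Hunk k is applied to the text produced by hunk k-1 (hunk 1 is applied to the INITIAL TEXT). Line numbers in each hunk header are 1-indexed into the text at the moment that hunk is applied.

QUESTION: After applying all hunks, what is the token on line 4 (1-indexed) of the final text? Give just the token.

Hunk 1: at line 1 remove [oghn] add [ouczv,ychvr] -> 8 lines: ciby bbt ouczv ychvr mab lascl kivj uwqqc
Hunk 2: at line 1 remove [bbt] add [xfsx] -> 8 lines: ciby xfsx ouczv ychvr mab lascl kivj uwqqc
Hunk 3: at line 2 remove [ychvr,mab,lascl] add [dhthk,ydk] -> 7 lines: ciby xfsx ouczv dhthk ydk kivj uwqqc
Hunk 4: at line 2 remove [ouczv,dhthk,ydk] add [gbec] -> 5 lines: ciby xfsx gbec kivj uwqqc
Hunk 5: at line 1 remove [xfsx,gbec,kivj] add [rvagr] -> 3 lines: ciby rvagr uwqqc
Hunk 6: at line 1 remove [rvagr] add [hoyd,npmd] -> 4 lines: ciby hoyd npmd uwqqc
Final line 4: uwqqc

Answer: uwqqc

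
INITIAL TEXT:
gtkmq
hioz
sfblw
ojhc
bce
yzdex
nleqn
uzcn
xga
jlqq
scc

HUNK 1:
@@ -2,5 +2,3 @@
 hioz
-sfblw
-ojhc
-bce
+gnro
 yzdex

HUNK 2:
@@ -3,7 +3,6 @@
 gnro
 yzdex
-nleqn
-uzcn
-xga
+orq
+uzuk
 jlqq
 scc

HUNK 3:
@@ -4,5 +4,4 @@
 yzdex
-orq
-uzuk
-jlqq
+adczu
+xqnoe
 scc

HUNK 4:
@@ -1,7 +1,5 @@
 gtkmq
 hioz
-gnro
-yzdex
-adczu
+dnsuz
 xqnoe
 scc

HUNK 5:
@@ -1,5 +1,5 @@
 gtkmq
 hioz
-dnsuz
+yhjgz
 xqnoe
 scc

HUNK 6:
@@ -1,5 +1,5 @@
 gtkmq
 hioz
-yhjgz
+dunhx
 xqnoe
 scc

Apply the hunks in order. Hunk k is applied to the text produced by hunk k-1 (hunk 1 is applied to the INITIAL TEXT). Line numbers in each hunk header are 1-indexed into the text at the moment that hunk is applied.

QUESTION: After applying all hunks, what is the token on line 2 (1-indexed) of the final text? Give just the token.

Answer: hioz

Derivation:
Hunk 1: at line 2 remove [sfblw,ojhc,bce] add [gnro] -> 9 lines: gtkmq hioz gnro yzdex nleqn uzcn xga jlqq scc
Hunk 2: at line 3 remove [nleqn,uzcn,xga] add [orq,uzuk] -> 8 lines: gtkmq hioz gnro yzdex orq uzuk jlqq scc
Hunk 3: at line 4 remove [orq,uzuk,jlqq] add [adczu,xqnoe] -> 7 lines: gtkmq hioz gnro yzdex adczu xqnoe scc
Hunk 4: at line 1 remove [gnro,yzdex,adczu] add [dnsuz] -> 5 lines: gtkmq hioz dnsuz xqnoe scc
Hunk 5: at line 1 remove [dnsuz] add [yhjgz] -> 5 lines: gtkmq hioz yhjgz xqnoe scc
Hunk 6: at line 1 remove [yhjgz] add [dunhx] -> 5 lines: gtkmq hioz dunhx xqnoe scc
Final line 2: hioz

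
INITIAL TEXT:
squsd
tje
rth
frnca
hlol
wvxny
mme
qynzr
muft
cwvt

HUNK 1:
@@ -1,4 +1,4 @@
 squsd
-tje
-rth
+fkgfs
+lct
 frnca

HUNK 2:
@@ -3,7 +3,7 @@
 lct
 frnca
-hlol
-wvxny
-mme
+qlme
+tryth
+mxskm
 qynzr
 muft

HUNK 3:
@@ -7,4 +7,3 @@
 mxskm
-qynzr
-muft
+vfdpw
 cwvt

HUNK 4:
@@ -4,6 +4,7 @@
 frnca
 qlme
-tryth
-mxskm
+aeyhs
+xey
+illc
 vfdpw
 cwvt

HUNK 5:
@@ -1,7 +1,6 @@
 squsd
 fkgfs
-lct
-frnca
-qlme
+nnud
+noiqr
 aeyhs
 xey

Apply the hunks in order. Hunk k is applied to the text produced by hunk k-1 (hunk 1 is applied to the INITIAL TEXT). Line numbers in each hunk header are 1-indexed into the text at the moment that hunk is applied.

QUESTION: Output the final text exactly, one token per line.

Hunk 1: at line 1 remove [tje,rth] add [fkgfs,lct] -> 10 lines: squsd fkgfs lct frnca hlol wvxny mme qynzr muft cwvt
Hunk 2: at line 3 remove [hlol,wvxny,mme] add [qlme,tryth,mxskm] -> 10 lines: squsd fkgfs lct frnca qlme tryth mxskm qynzr muft cwvt
Hunk 3: at line 7 remove [qynzr,muft] add [vfdpw] -> 9 lines: squsd fkgfs lct frnca qlme tryth mxskm vfdpw cwvt
Hunk 4: at line 4 remove [tryth,mxskm] add [aeyhs,xey,illc] -> 10 lines: squsd fkgfs lct frnca qlme aeyhs xey illc vfdpw cwvt
Hunk 5: at line 1 remove [lct,frnca,qlme] add [nnud,noiqr] -> 9 lines: squsd fkgfs nnud noiqr aeyhs xey illc vfdpw cwvt

Answer: squsd
fkgfs
nnud
noiqr
aeyhs
xey
illc
vfdpw
cwvt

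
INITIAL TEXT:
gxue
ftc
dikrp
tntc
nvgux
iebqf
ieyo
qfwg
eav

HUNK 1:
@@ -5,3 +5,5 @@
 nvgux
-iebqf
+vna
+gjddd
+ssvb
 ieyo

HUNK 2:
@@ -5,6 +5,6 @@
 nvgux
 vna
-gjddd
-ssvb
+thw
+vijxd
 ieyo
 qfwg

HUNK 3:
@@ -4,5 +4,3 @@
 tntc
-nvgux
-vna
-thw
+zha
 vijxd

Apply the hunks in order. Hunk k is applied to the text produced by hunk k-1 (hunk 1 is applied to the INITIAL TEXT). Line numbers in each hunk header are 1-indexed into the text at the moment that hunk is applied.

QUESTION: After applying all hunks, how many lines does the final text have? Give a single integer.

Answer: 9

Derivation:
Hunk 1: at line 5 remove [iebqf] add [vna,gjddd,ssvb] -> 11 lines: gxue ftc dikrp tntc nvgux vna gjddd ssvb ieyo qfwg eav
Hunk 2: at line 5 remove [gjddd,ssvb] add [thw,vijxd] -> 11 lines: gxue ftc dikrp tntc nvgux vna thw vijxd ieyo qfwg eav
Hunk 3: at line 4 remove [nvgux,vna,thw] add [zha] -> 9 lines: gxue ftc dikrp tntc zha vijxd ieyo qfwg eav
Final line count: 9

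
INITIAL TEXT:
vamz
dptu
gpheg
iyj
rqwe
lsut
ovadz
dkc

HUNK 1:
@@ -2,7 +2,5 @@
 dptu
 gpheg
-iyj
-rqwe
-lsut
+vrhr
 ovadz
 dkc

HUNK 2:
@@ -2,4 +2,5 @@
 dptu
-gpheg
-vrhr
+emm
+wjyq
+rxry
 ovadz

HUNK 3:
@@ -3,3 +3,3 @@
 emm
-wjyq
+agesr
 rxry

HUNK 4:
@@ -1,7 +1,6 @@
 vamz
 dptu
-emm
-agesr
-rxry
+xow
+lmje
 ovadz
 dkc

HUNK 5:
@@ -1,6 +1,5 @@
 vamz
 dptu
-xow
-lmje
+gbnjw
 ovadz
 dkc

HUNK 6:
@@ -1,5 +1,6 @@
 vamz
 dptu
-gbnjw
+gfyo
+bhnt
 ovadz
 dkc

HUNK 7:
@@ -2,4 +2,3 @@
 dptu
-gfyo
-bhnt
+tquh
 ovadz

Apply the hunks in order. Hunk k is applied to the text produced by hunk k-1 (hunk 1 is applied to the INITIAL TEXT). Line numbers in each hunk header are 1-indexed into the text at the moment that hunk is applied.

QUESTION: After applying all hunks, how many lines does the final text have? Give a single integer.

Answer: 5

Derivation:
Hunk 1: at line 2 remove [iyj,rqwe,lsut] add [vrhr] -> 6 lines: vamz dptu gpheg vrhr ovadz dkc
Hunk 2: at line 2 remove [gpheg,vrhr] add [emm,wjyq,rxry] -> 7 lines: vamz dptu emm wjyq rxry ovadz dkc
Hunk 3: at line 3 remove [wjyq] add [agesr] -> 7 lines: vamz dptu emm agesr rxry ovadz dkc
Hunk 4: at line 1 remove [emm,agesr,rxry] add [xow,lmje] -> 6 lines: vamz dptu xow lmje ovadz dkc
Hunk 5: at line 1 remove [xow,lmje] add [gbnjw] -> 5 lines: vamz dptu gbnjw ovadz dkc
Hunk 6: at line 1 remove [gbnjw] add [gfyo,bhnt] -> 6 lines: vamz dptu gfyo bhnt ovadz dkc
Hunk 7: at line 2 remove [gfyo,bhnt] add [tquh] -> 5 lines: vamz dptu tquh ovadz dkc
Final line count: 5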